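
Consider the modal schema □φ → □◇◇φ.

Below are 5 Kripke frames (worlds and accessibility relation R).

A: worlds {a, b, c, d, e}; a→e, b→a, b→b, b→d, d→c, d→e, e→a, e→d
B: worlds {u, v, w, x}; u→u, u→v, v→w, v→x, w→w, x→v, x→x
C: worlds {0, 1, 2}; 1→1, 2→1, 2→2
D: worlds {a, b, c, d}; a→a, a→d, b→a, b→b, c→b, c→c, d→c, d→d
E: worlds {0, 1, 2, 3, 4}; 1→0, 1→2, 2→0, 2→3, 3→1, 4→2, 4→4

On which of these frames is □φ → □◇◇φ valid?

B, C, D

The schema corresponds to a generalized confluence (Geach) condition: ∀x ∀z (xRz → ∃w (xRw ∧ zR²w)).
A: fails — dRc but no w with dRw and cR²w.
B: satisfies the condition.
C: satisfies the condition.
D: satisfies the condition.
E: fails — 1R0 but no w with 1Rw and 0R²w.
Valid on: B, C, D.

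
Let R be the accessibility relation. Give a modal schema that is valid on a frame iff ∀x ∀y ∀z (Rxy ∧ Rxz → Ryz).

◇r → □◇r

This is the Euclidean property; the standard corresponding axiom is 5: ◇r → □◇r.
Suppose ◇r→□◇r is valid. Take Rxy, Rxz and set V(r)={y}. Then ◇r at x, so □◇r at x, so ◇r at z, so some w with Rzw has r; w=y, i.e. Rzy. By symmetry of the argument, Ryz.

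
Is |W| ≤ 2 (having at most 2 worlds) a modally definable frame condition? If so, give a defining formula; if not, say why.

Not modally definable

Modal frame validity is preserved under disjoint unions.
Any modal formula valid on each of 3 disjoint one-world frames is valid on their disjoint union (validity is preserved under disjoint unions). Each one-world frame has |W|=1≤2, but the union has |W|=3.
Hence having at most 2 worlds is not modally definable.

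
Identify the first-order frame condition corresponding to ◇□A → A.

symmetry

This is a form of the B axiom.
It corresponds to symmetry: ∀x ∀y (Rxy → Ryx).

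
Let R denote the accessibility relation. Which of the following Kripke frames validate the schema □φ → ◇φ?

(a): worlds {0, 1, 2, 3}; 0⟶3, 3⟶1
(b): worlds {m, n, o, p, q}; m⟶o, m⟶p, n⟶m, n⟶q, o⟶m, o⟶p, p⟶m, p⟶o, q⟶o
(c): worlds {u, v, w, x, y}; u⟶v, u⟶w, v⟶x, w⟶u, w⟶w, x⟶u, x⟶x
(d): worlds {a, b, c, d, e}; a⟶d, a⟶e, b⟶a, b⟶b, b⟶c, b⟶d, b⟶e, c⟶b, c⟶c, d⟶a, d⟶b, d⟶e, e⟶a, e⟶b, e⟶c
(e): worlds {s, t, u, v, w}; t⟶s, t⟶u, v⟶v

This is the axiom for seriality; its first-order frame correspondent is ∀x ∃y Rxy.
(a): fails — world 1 has no successor.
(b): satisfies the condition.
(c): fails — world y has no successor.
(d): satisfies the condition.
(e): fails — world s has no successor.
Valid on: (b), (d).

(b), (d)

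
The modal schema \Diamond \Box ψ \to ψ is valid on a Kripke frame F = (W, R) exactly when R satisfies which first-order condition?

Equivalently (dual form): ψ → □◇ψ.
Suppose ψ→□◇ψ is valid. Take Rxy and set V(ψ)={x}. Then ψ at x, so □◇ψ at x, so ◇ψ at y, so some z with Ryz has ψ; z=x, i.e. Ryx.

Symmetry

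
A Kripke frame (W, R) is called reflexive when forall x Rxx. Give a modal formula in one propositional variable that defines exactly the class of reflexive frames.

□r → r

This is reflexivity; the standard corresponding axiom is T: □r → r.
Suppose □r→r is valid. At any x set V(r)={w : Rxw}. Then □r holds at x, so r holds at x, i.e. Rxx.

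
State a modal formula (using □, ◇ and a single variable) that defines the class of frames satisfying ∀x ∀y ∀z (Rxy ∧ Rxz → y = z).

◇p → □p

This is partial functionality; the standard corresponding axiom is CD: ◇p → □p.
Suppose ◇p→□p is valid. Take Rxy, Rxz and set V(p)={y}. Then ◇p at x, so □p at x, so p at z, i.e. z=y.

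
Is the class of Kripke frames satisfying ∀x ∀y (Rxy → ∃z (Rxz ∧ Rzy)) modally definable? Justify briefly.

Yes, by □□r → □r

This is a Sahlqvist condition; the C4 axiom □□r → □r defines it.
Suppose □□r→□r is valid. Take Rxy and set V(r)={w : xR²w}. Then □□r at x, so □r at x, so r at y, i.e. ∃z(Rxz∧Rzy).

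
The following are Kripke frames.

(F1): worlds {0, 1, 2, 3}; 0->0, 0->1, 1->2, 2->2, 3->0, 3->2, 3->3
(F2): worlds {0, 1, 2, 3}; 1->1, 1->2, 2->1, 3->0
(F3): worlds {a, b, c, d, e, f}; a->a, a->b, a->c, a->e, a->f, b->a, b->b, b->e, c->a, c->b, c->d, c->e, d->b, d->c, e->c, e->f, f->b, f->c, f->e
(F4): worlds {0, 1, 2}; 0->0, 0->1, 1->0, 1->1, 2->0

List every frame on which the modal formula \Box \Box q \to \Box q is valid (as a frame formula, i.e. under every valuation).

Frame correspondent (Sahlqvist): \forall x \forall y (Rxy \to \exists z (Rxz \wedge Rzy)) — i.e. density.
(F1): holds.
(F2): fails — R30 but no z with R3z and Rz0.
(F3): fails — Rcd but no z with Rcz and Rzd.
(F4): holds.

(F1), (F4)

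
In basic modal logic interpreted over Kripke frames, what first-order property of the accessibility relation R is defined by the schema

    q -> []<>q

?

symmetry: forall x forall y (Rxy -> Ryx)

This schema is the B axiom.
Its frame correspondent is symmetry — forall x forall y (Rxy -> Ryx).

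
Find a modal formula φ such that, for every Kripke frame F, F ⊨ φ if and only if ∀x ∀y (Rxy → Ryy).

This is shift-reflexivity; the standard corresponding axiom is T□: □(□ψ → ψ).

□(□ψ → ψ)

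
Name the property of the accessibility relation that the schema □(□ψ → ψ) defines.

This schema is the T□ axiom.
Its frame correspondent is shift-reflexivity — ∀x ∀y (Rxy → Ryy).

Shift-reflexivity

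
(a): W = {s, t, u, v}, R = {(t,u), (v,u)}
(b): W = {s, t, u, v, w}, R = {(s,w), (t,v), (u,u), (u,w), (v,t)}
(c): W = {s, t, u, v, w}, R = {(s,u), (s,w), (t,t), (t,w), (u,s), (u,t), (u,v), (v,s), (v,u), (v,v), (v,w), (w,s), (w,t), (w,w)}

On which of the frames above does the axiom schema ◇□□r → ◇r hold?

(c)

Frame correspondent (Sahlqvist): ∀x ∀y (xRy → ∃w (yR²w ∧ xRw)) — i.e. a generalized confluence (Geach) condition.
(a): fails — tRu but no w with uR²w and tRw.
(b): fails — sRw but no w* with wR²w* and sRw*.
(c): holds.
Valid on: (c).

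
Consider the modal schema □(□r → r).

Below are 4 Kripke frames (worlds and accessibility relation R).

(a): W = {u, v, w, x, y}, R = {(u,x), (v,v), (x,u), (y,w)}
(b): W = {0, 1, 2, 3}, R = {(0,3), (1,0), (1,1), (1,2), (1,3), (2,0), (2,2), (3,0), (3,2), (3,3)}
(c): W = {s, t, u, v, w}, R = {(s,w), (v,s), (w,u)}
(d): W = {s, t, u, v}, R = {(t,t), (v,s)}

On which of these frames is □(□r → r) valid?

none

This is the axiom for shift-reflexivity; its first-order frame correspondent is ∀x ∀y (Rxy → Ryy).
(a): fails — Rxu but not Ruu.
(b): fails — R10 but not R00.
(c): fails — Rvs but not Rss.
(d): fails — Rvs but not Rss.
Valid on no frame.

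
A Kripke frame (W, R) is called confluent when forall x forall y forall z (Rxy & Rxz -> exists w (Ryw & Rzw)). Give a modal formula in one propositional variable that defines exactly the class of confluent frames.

◇□ψ → □◇ψ

The condition is convergence. The .2 schema ◇□ψ → □◇ψ defines it.
Suppose ◇□ψ→□◇ψ is valid. Take Rxy, Rxz and set V(ψ)={w : Ryw}. Then □ψ at y so ◇□ψ at x, so □◇ψ at x, so ◇ψ at z, giving w with Rzw and Ryw.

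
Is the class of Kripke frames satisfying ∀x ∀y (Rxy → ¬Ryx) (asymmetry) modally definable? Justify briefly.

No — not modally definable

Modal frame validity is preserved under surjective bounded morphisms.
The 3-cycle (worlds s,t,u with s→t→u→s) is asymmetric. Mapping every world to a single reflexive point • is a surjective bounded morphism, and the reflexive point is not asymmetric (R•• but asymmetry requires ¬R••).
So the class is not modally definable.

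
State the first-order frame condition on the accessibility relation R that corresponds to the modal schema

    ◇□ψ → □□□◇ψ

∀x ∀y ∀z ((xRy ∧ xR³z) → ∃w (yRw ∧ zRw))

This is a Sahlqvist (Geach-type) schema ◇^1□^1ψ → □^3◇^1ψ.
Minimal-valuation argument: fix x; take any y with xR^1y and any z with xR^3z. Set V(ψ) to the set of worlds R-reachable from y in exactly 1 step. Then □^1ψ holds at y, so the antecedent holds at x; validity forces ◇^1ψ at z, giving a w with zR^1w and yR^1w.
First-order correspondent: ∀x ∀y ∀z ((xRy ∧ xR³z) → ∃w (yRw ∧ zRw)).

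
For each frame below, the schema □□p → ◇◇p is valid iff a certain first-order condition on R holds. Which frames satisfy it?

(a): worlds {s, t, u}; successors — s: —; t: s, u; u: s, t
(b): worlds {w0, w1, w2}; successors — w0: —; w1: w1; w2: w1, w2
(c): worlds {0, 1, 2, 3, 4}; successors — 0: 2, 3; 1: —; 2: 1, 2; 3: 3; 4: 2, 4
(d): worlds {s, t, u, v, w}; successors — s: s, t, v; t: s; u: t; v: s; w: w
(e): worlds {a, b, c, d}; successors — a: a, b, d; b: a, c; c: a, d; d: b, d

(d), (e)

The schema corresponds to a generalized confluence (Geach) condition: ∀x ∃w (xR²w ∧ xR²w).
(a): fails — at s but no w with sR²w and sR²w.
(b): fails — at w0 but no w with w0R²w and w0R²w.
(c): fails — at 1 but no w with 1R²w and 1R²w.
(d): holds.
(e): holds.
Valid on: (d), (e).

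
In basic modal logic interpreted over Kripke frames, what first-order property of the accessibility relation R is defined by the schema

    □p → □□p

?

This schema is the 4 axiom.
It corresponds to transitivity: ∀x ∀y ∀z (Rxy ∧ Ryz → Rxz).

Transitivity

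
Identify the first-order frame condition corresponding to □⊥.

This schema is the Ver axiom.
It corresponds to emptiness of R: ∀x ∀y ¬Rxy.

Emptiness of R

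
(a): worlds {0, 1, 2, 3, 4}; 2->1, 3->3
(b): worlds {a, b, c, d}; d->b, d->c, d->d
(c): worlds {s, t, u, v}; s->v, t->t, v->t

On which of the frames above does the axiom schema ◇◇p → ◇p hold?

(a), (b)

This is the axiom for transitivity; its first-order frame correspondent is ∀x ∀y ∀z (Rxy ∧ Ryz → Rxz).
(a): satisfies the condition.
(b): satisfies the condition.
(c): fails — Rsv and Rvt but not Rst.
Valid on: (a), (b).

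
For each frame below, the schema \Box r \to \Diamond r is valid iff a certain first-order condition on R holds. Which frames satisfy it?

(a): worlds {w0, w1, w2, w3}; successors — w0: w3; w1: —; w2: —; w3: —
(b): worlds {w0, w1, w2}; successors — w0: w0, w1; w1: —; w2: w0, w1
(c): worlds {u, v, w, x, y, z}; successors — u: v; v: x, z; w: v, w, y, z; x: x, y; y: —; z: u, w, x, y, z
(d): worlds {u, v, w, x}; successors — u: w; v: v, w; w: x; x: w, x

This is the axiom for seriality; its first-order frame correspondent is \forall x \exists y Rxy.
(a): fails — world w1 has no successor.
(b): fails — world w1 has no successor.
(c): fails — world y has no successor.
(d): holds.

(d)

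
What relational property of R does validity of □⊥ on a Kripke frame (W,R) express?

□⊥ is valid iff no world has any successor (otherwise □⊥ fails at any world with one).
The converse is a direct semantic check.
Frame condition: ∀x ∀y ¬Rxy.

Emptiness of R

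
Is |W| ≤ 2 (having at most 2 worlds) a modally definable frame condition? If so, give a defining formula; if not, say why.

Not definable by any modal formula

Any modally definable frame class is closed under disjoint unions.
Any modal formula valid on each of 3 disjoint one-world frames is valid on their disjoint union (validity is preserved under disjoint unions). Each one-world frame has |W|=1≤2, but the union has |W|=3.
So no modal formula (or set of formulas) defines exactly the |W|≤2 frames.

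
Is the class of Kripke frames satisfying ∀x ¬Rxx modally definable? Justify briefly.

Not modally definable

If a class were modally definable it would be closed under surjective bounded morphisms (Goldblatt–Thomason).
The 4-cycle (worlds w0,w1,w2,w3 with w0→w1→w2→w3→w0) is irreflexive, and the map sending every world to a single reflexive point • is a surjective bounded morphism (forth: every edge maps to (•,•); back: every world has a successor). So any modal formula valid on the 4-cycle is also valid on the reflexive point, which is not irreflexive.
Hence irreflexivity is not modally definable.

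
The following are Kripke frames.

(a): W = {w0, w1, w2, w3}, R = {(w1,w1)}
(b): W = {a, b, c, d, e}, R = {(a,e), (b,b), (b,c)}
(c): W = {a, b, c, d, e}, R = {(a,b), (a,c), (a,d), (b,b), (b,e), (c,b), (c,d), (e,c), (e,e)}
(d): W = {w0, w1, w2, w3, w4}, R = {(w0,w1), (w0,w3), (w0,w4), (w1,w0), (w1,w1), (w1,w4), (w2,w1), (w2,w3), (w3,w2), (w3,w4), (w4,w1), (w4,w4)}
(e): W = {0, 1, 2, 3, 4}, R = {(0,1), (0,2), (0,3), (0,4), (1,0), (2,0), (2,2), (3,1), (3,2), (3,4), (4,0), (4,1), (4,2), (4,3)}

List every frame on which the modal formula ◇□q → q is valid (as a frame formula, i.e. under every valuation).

(a)

The schema corresponds to symmetry: ∀x ∀y (Rxy → Ryx).
(a): condition met.
(b): fails — Rae but not Rea.
(c): fails — Rcd but not Rdc.
(d): fails — Rw0w4 but not Rw4w0.
(e): fails — R32 but not R23.
Valid on: (a).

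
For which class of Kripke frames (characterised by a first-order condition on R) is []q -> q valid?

Suppose □q→q is valid. At any x set V(q)={w : Rxw}. Then □q holds at x, so q holds at x, i.e. Rxx.
The converse is a direct semantic check.
Frame condition: forall x Rxx.

Reflexivity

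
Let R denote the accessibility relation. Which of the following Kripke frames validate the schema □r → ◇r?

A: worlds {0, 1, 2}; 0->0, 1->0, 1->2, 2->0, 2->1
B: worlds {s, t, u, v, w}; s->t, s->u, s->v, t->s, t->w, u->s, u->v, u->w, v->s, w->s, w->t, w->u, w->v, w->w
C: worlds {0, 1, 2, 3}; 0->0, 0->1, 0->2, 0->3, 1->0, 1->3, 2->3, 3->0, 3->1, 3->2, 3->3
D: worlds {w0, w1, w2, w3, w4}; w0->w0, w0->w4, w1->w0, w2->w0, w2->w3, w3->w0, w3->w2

This is the axiom for seriality; its first-order frame correspondent is ∀x ∃y Rxy.
A: ✓.
B: ✓.
C: ✓.
D: fails — world w4 has no successor.

A, B, C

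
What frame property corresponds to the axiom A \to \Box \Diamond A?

Symmetry

Suppose A→□◇A is valid. Take Rxy and set V(A)={x}. Then A at x, so □◇A at x, so ◇A at y, so some z with Ryz has A; z=x, i.e. Ryx.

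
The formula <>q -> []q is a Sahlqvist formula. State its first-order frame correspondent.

Suppose ◇q→□q is valid. Take Rxy, Rxz and set V(q)={y}. Then ◇q at x, so □q at x, so q at z, i.e. z=y.

partial functionality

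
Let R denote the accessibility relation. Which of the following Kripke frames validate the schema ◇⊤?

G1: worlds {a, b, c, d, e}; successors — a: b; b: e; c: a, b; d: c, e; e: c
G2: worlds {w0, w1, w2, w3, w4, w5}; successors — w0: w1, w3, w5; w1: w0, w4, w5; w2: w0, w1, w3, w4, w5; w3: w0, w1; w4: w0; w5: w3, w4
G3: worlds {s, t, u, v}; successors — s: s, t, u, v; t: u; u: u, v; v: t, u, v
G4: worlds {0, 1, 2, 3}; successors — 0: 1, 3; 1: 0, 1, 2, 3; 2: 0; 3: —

The schema corresponds to seriality: ∀x ∃y Rxy.
G1: condition met.
G2: condition met.
G3: condition met.
G4: fails — world 3 has no successor.

G1, G2, G3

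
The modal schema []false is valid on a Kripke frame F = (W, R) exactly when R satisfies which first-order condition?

Emptiness of R

□⊥ is valid iff no world has any successor (otherwise □⊥ fails at any world with one).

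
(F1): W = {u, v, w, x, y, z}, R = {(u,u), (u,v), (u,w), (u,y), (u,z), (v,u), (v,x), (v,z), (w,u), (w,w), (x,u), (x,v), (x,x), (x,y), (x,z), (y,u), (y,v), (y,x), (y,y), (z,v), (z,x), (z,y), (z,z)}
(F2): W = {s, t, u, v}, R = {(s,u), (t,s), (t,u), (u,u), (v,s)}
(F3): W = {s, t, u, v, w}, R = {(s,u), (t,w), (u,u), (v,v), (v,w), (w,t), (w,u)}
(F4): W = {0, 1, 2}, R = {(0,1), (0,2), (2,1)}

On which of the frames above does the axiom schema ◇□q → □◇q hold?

(F2)

This is the axiom for convergence; its first-order frame correspondent is ∀x ∀y ∀z (Rxy ∧ Rxz → ∃w (Ryw ∧ Rzw)).
(F1): fails — Ruw and Ruz but w and z have no common successor.
(F2): ✓.
(F3): fails — Rvv and Rvw but v and w have no common successor.
(F4): fails — R01 and R01 but 1 and 1 have no common successor.
Valid on: (F2).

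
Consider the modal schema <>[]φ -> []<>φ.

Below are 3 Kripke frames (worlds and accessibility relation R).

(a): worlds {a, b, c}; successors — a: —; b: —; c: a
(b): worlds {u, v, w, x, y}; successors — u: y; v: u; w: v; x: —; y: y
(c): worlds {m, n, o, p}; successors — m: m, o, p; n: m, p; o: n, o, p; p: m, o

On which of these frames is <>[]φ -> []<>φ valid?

(b), (c)

Frame correspondent (Sahlqvist): forall x forall y forall z (Rxy & Rxz -> exists w (Ryw & Rzw)) — i.e. convergence.
(a): fails — Rca and Rca but a and a have no common successor.
(b): condition met.
(c): condition met.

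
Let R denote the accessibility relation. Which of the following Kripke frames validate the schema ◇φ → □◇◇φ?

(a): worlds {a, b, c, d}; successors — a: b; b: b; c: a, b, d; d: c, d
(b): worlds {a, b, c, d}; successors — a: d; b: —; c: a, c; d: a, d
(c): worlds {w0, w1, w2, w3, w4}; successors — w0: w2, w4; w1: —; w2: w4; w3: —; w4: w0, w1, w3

This is the axiom for a generalized confluence (Geach) condition; its first-order frame correspondent is ∀x ∀y ∀z ((xRy ∧ xRz) → ∃w (y = w ∧ zR²w)).
(a): fails — cRa, cRa but no w with a=w and aR²w.
(b): fails — cRc, cRa but no w with c=w and aR²w.
(c): fails — w0Rw2, w0Rw2 but no w with w2=w and w2R²w.

none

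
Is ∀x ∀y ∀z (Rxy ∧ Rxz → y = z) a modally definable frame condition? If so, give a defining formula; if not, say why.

Yes: it is partial functionality, defined by the CD schema ◇r → □r.
Suppose ◇r→□r is valid. Take Rxy, Rxz and set V(r)={y}. Then ◇r at x, so □r at x, so r at z, i.e. z=y.

Yes, by ◇r → □r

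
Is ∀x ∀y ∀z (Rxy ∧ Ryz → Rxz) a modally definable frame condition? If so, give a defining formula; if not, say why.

Yes, by □q → □□q

The condition is transitivity. A defining modal formula is □q → □□q.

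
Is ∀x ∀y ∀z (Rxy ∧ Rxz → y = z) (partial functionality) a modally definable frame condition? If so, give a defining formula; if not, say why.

The condition is partial functionality. A defining modal formula is ◇q → □q.
Suppose ◇q→□q is valid. Take Rxy, Rxz and set V(q)={y}. Then ◇q at x, so □q at x, so q at z, i.e. z=y.

Yes, by ◇q → □q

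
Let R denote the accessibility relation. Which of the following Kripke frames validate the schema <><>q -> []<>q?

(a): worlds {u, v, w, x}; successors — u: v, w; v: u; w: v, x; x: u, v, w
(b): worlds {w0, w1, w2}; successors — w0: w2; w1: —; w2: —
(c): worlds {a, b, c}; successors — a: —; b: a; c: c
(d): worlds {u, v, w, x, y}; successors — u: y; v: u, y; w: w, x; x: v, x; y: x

(b), (c)

The schema corresponds to a generalized confluence (Geach) condition: forall x forall y forall z ((x R^2 y & xRz) -> exists w (y = w & zRw)).
(a): fails — uR²u, uRw but no t with u=t and wRt.
(b): satisfies the condition.
(c): satisfies the condition.
(d): fails — vR²x, vRu but no t with x=t and uRt.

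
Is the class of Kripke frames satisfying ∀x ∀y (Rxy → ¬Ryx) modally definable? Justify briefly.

No

Any modally definable frame class is closed under surjective bounded morphisms.
The 4-cycle (worlds s,t,u,v with s→t→u→v→s) is asymmetric. Mapping every world to a single reflexive point • is a surjective bounded morphism, and the reflexive point is not asymmetric (R•• but asymmetry requires ¬R••).
So the class is not modally definable.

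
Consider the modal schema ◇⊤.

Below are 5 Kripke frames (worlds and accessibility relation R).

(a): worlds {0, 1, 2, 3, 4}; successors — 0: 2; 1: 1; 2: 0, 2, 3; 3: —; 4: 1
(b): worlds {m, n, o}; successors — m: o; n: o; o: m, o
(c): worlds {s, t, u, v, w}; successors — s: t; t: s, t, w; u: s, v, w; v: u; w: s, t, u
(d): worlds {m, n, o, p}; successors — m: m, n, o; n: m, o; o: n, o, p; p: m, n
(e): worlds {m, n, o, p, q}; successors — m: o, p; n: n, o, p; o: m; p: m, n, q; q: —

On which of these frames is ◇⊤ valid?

Frame correspondent (Sahlqvist): ∀x ∃y Rxy — i.e. seriality.
(a): fails — world 3 has no successor.
(b): condition met.
(c): condition met.
(d): condition met.
(e): fails — world q has no successor.

(b), (c), (d)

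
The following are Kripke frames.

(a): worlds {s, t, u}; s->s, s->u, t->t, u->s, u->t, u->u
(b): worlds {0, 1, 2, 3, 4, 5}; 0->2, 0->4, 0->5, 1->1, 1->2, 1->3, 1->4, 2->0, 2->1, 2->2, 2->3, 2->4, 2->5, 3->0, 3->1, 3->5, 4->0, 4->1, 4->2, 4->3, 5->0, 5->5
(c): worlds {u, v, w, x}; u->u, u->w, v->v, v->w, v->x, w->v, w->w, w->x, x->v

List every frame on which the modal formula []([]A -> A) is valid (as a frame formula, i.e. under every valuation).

(a)

This is the axiom for shift-reflexivity; its first-order frame correspondent is forall x forall y (Rxy -> Ryy).
(a): satisfies the condition.
(b): fails — R20 but not R00.
(c): fails — Rwx but not Rxx.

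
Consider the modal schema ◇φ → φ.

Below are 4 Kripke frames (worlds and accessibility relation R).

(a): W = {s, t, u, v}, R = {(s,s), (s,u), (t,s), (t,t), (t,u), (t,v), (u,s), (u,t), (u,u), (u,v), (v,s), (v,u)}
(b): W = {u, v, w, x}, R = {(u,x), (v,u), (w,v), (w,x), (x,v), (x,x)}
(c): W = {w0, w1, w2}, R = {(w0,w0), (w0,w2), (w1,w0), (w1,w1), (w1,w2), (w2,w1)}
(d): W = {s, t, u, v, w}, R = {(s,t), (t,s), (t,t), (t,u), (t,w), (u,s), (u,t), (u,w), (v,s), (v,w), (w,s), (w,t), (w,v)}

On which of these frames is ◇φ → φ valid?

Frame correspondent (Sahlqvist): ∀x ∀y (xRy → ∃w (y = w ∧ x = w)) — i.e. a generalized confluence (Geach) condition.
(a): fails — sRu but u ≠ s.
(b): fails — uRx but x ≠ u.
(c): fails — w0Rw2 but w2 ≠ w0.
(d): fails — sRt but t ≠ s.

none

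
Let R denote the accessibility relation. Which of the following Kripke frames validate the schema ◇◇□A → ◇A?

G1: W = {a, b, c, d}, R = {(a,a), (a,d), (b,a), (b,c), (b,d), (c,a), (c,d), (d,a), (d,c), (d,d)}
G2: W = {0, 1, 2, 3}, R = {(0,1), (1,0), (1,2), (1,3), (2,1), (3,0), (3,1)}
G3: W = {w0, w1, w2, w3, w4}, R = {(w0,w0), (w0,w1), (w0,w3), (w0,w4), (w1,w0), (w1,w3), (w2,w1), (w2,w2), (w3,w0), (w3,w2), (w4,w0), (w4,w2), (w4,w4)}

G1

This is the axiom for a generalized confluence (Geach) condition; its first-order frame correspondent is ∀x ∀y (xR²y → ∃w (yRw ∧ xRw)).
G1: holds.
G2: fails — 1R²0 but no w with 0Rw and 1Rw.
G3: fails — w1R²w2 but no w with w2Rw and w1Rw.
Valid on: G1.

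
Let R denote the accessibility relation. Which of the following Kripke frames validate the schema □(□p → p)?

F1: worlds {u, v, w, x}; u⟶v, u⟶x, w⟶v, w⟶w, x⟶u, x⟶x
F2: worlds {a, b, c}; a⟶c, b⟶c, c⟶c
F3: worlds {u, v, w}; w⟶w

F2, F3

The schema corresponds to shift-reflexivity: ∀x ∀y (Rxy → Ryy).
F1: fails — Ruv but not Rvv.
F2: condition met.
F3: condition met.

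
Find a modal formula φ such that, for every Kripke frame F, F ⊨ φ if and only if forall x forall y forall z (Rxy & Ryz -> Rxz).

This is transitivity; the standard corresponding axiom is 4: □r → □□r.
Suppose □r→□□r is valid. Take Rxy, Ryz and set V(r)={w : Rxw}. Then □r at x, so □□r at x, so □r at y, so r at z, i.e. Rxz.

□r → □□r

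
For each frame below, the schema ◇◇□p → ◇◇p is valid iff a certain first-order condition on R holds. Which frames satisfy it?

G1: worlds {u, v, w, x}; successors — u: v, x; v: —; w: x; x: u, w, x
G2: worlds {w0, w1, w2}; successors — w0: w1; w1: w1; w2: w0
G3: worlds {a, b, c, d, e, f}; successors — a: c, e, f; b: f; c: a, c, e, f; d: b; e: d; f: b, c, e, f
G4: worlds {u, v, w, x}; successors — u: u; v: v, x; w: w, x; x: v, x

G2, G4

This is the axiom for a generalized confluence (Geach) condition; its first-order frame correspondent is ∀x ∀y (xR²y → ∃w (yRw ∧ xR²w)).
G1: fails — xR²v but no t with vRt and xR²t.
G2: holds.
G3: fails — bR²e but no w with eRw and bR²w.
G4: holds.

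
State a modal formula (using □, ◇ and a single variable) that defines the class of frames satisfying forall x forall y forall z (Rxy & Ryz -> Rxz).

This is transitivity; the standard corresponding axiom is 4: □s → □□s.
Suppose □s→□□s is valid. Take Rxy, Ryz and set V(s)={w : Rxw}. Then □s at x, so □□s at x, so □s at y, so s at z, i.e. Rxz.

□s → □□s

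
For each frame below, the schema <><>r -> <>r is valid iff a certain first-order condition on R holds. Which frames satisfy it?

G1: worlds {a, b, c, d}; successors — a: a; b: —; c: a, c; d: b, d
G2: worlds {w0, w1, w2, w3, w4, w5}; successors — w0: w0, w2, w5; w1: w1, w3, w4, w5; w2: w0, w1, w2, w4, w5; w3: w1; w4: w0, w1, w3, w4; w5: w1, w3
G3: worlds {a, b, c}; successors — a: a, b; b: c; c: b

This is the axiom for transitivity; its first-order frame correspondent is forall x forall y forall z (Rxy & Ryz -> Rxz).
G1: satisfies the condition.
G2: fails — Rw3w1 and Rw1w3 but not Rw3w3.
G3: fails — Rab and Rbc but not Rac.

G1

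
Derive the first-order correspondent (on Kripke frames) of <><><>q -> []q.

This is a Sahlqvist (Geach-type) schema ◇^3□^0q → □^1◇^0q.
First-order correspondent: forall x forall y forall z ((x R^3 y & xRz) -> exists w (y = w & z = w)).

forall x forall y forall z ((x R^3 y & xRz) -> exists w (y = w & z = w))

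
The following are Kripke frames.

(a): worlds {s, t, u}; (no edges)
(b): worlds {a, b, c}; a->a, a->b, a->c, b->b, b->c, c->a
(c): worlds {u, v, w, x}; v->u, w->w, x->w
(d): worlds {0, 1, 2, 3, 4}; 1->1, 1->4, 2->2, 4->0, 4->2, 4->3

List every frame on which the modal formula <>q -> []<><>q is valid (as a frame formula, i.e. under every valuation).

(a), (b)

This is the axiom for a generalized confluence (Geach) condition; its first-order frame correspondent is forall x forall y forall z ((xRy & xRz) -> exists w (y = w & z R^2 w)).
(a): satisfies the condition.
(b): satisfies the condition.
(c): fails — vRu, vRu but no t with u=t and uR²t.
(d): fails — 1R1, 1R4 but no w with 1=w and 4R²w.
Valid on: (a), (b).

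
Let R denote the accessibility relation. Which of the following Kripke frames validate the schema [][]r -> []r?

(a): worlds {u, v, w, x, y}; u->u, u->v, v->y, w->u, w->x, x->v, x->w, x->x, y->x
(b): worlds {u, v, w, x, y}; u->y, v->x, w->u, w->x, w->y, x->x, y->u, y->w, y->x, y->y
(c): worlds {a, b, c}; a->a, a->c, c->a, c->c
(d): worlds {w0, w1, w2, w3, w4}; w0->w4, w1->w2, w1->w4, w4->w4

The schema corresponds to density: forall x forall y (Rxy -> exists z (Rxz & Rzy)).
(a): fails — Rvy but no z with Rvz and Rzy.
(b): holds.
(c): holds.
(d): fails — Rw1w2 but no z with Rw1z and Rzw2.

(b), (c)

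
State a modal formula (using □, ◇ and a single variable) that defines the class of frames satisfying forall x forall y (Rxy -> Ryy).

A defining formula is □(□r → r) (the T□ axiom).
Suppose □(□r→r) is valid. Take Rxy and set V(r)={w : Ryw}. Then at y, □r holds; since □(□r→r) at x, □r→r at y, so r at y, i.e. Ryy.

□(□r → r)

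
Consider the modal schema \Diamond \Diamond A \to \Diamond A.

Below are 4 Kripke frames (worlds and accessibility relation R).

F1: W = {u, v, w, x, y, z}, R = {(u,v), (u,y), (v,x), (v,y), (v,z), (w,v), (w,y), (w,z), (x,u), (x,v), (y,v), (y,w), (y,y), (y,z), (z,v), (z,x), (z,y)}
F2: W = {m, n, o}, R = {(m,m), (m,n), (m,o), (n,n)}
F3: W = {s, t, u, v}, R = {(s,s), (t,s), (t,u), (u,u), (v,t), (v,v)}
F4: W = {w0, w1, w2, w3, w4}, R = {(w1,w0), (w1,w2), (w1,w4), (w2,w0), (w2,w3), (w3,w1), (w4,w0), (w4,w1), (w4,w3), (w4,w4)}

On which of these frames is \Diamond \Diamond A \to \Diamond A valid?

F2

This is the axiom for transitivity; its first-order frame correspondent is \forall x \forall y \forall z (Rxy \wedge Ryz \to Rxz).
F1: fails — Ruv and Rvz but not Ruz.
F2: ✓.
F3: fails — Rvt and Rts but not Rvs.
F4: fails — Rw1w2 and Rw2w3 but not Rw1w3.
Valid on: F2.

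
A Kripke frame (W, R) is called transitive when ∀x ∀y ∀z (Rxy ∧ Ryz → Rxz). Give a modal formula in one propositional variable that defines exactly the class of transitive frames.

□s → □□s

The condition is transitivity. The 4 schema □s → □□s defines it.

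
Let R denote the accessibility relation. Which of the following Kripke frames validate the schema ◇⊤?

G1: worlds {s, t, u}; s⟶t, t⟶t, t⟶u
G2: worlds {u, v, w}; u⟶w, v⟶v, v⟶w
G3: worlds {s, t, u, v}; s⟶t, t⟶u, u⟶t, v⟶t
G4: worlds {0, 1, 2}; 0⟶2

G3

Frame correspondent (Sahlqvist): ∀x ∃y Rxy — i.e. seriality.
G1: fails — world u has no successor.
G2: fails — world w has no successor.
G3: satisfies the condition.
G4: fails — world 1 has no successor.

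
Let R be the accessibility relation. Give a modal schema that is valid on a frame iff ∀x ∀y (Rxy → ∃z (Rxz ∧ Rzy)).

A defining formula is □□ψ → □ψ (the C4 axiom).
Suppose □□ψ→□ψ is valid. Take Rxy and set V(ψ)={w : xR²w}. Then □□ψ at x, so □ψ at x, so ψ at y, i.e. ∃z(Rxz∧Rzy).

□□ψ → □ψ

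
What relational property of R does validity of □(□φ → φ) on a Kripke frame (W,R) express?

Suppose □(□φ→φ) is valid. Take Rxy and set V(φ)={w : Ryw}. Then at y, □φ holds; since □(□φ→φ) at x, □φ→φ at y, so φ at y, i.e. Ryy.

shift-reflexivity: ∀x ∀y (Rxy → Ryy)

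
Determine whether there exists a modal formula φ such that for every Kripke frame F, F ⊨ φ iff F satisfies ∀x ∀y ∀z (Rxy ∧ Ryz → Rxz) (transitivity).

The condition is transitivity. A defining modal formula is □p → □□p.
Suppose □p→□□p is valid. Take Rxy, Ryz and set V(p)={w : Rxw}. Then □p at x, so □□p at x, so □p at y, so p at z, i.e. Rxz.

Yes — defined by □p → □□p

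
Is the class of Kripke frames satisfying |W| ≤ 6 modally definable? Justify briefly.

If a class were modally definable it would be closed under disjoint unions (Goldblatt–Thomason).
Any modal formula valid on each of 7 disjoint one-world frames is valid on their disjoint union (validity is preserved under disjoint unions). Each one-world frame has |W|=1≤6, but the union has |W|=7.
So the class is not modally definable.

No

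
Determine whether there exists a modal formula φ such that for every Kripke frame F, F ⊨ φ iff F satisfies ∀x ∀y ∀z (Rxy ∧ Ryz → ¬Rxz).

No — not modally definable

Modal frame validity is preserved under surjective bounded morphisms.
The 3-cycle (worlds 0,1,2 with 0→1→2→0) is intransitive. Mapping every world to a single reflexive point • is a surjective bounded morphism; the reflexive point is not intransitive (R••∧R•• but R••).
So no modal formula (or set of formulas) defines exactly the intransitive frames.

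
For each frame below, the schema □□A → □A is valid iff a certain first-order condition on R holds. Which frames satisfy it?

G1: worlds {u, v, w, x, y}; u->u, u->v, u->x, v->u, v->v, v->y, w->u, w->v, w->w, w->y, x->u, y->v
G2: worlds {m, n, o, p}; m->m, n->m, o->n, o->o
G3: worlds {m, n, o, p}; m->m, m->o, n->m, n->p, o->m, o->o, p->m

G1, G2

This is the axiom for density; its first-order frame correspondent is ∀x ∀y (Rxy → ∃z (Rxz ∧ Rzy)).
G1: ✓.
G2: ✓.
G3: fails — Rnp but no z with Rnz and Rzp.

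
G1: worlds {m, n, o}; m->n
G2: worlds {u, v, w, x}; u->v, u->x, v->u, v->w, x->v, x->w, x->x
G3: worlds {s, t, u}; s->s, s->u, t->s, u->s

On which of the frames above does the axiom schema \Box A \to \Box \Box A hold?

G1

This is the axiom for transitivity; its first-order frame correspondent is \forall x \forall y \forall z (Rxy \wedge Ryz \to Rxz).
G1: satisfies the condition.
G2: fails — Ruv and Rvw but not Ruw.
G3: fails — Rts and Rsu but not Rtu.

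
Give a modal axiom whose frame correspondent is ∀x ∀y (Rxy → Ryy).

□(□ψ → ψ)

This is shift-reflexivity; the standard corresponding axiom is T□: □(□ψ → ψ).
Suppose □(□ψ→ψ) is valid. Take Rxy and set V(ψ)={w : Ryw}. Then at y, □ψ holds; since □(□ψ→ψ) at x, □ψ→ψ at y, so ψ at y, i.e. Ryy.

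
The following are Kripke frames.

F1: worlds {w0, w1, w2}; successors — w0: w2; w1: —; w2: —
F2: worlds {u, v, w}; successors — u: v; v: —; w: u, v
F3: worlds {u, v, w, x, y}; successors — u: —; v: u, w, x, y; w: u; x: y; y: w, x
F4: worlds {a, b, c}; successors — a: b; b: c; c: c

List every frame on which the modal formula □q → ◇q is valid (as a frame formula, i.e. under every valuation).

F4

This is the axiom for seriality; its first-order frame correspondent is ∀x ∃y Rxy.
F1: fails — world w1 has no successor.
F2: fails — world v has no successor.
F3: fails — world u has no successor.
F4: satisfies the condition.
Valid on: F4.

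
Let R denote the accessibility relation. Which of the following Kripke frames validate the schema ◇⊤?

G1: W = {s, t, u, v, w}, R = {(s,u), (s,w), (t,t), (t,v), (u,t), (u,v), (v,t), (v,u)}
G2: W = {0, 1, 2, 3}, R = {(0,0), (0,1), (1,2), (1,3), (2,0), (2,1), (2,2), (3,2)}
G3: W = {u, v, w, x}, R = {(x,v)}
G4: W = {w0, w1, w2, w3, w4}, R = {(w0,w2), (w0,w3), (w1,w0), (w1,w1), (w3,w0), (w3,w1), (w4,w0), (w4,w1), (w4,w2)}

G2

The schema corresponds to seriality: ∀x ∃y Rxy.
G1: fails — world w has no successor.
G2: condition met.
G3: fails — world u has no successor.
G4: fails — world w2 has no successor.
Valid on: G2.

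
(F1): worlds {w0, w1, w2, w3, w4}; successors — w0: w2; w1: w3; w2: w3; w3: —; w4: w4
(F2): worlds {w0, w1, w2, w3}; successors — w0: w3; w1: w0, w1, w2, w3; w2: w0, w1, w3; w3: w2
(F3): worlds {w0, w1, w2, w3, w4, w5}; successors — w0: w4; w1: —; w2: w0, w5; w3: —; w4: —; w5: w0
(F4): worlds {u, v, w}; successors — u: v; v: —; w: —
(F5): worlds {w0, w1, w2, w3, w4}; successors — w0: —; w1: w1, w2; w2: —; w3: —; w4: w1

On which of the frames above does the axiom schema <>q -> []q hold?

This is the axiom for partial functionality; its first-order frame correspondent is forall x forall y forall z (Rxy & Rxz -> y = z).
(F1): condition met.
(F2): fails — w1 sees both w0 and w1.
(F3): fails — w2 sees both w0 and w5.
(F4): condition met.
(F5): fails — w1 sees both w1 and w2.

(F1), (F4)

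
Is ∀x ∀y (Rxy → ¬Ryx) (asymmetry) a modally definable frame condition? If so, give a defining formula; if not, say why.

If a class were modally definable it would be closed under surjective bounded morphisms (Goldblatt–Thomason).
The 4-cycle (worlds s,t,u,v with s→t→u→v→s) is asymmetric. Mapping every world to a single reflexive point • is a surjective bounded morphism, and the reflexive point is not asymmetric (R•• but asymmetry requires ¬R••).
So the class is not modally definable.

No — not modally definable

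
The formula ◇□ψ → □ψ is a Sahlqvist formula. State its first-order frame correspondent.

This is frame-equivalent to ◇ψ → □◇ψ (substitute ¬ψ for ψ and contrapose).
Suppose ◇ψ→□◇ψ is valid. Take Rxy, Rxz and set V(ψ)={y}. Then ◇ψ at x, so □◇ψ at x, so ◇ψ at z, so some w with Rzw has ψ; w=y, i.e. Rzy. By symmetry of the argument, Ryz.

the Euclidean property: ∀x ∀y ∀z (Rxy ∧ Rxz → Ryz)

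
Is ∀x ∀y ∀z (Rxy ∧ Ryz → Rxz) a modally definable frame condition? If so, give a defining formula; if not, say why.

Yes, by □p → □□p

This is a Sahlqvist condition; the 4 axiom □p → □□p defines it.
Suppose □p→□□p is valid. Take Rxy, Ryz and set V(p)={w : Rxw}. Then □p at x, so □□p at x, so □p at y, so p at z, i.e. Rxz.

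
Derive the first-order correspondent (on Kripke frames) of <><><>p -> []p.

This is a Sahlqvist (Geach-type) schema ◇^3□^0p → □^1◇^0p.
Minimal-valuation argument: fix x; take any y with xR^3y and any z with xR^1z. Set V(p) to the set of worlds R-reachable from y in exactly 0 steps. Then □^0p holds at y, so the antecedent holds at x; validity forces ◇^0p at z, giving a w with zR^0w and yR^0w.
First-order correspondent: forall x forall y forall z ((x R^3 y & xRz) -> exists w (y = w & z = w)).

forall x forall y forall z ((x R^3 y & xRz) -> exists w (y = w & z = w))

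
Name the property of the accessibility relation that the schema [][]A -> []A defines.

Suppose □□A→□A is valid. Take Rxy and set V(A)={w : xR²w}. Then □□A at x, so □A at x, so A at y, i.e. ∃z(Rxz∧Rzy).

density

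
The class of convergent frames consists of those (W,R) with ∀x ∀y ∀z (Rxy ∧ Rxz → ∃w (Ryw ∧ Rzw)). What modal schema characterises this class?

◇□s → □◇s

The condition is convergence. The .2 schema ◇□s → □◇s defines it.
Suppose ◇□s→□◇s is valid. Take Rxy, Rxz and set V(s)={w : Ryw}. Then □s at y so ◇□s at x, so □◇s at x, so ◇s at z, giving w with Rzw and Ryw.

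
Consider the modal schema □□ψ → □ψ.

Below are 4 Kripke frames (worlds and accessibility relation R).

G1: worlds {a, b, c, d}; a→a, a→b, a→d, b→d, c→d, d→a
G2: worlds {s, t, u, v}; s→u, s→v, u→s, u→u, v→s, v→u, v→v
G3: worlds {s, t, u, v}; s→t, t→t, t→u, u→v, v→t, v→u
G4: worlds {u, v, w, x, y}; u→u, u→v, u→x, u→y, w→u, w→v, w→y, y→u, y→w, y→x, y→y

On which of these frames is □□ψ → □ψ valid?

This is the axiom for density; its first-order frame correspondent is ∀x ∀y (Rxy → ∃z (Rxz ∧ Rzy)).
G1: fails — Rcd but no z with Rcz and Rzd.
G2: condition met.
G3: fails — Ruv but no z with Ruz and Rzv.
G4: condition met.
Valid on: G2, G4.

G2, G4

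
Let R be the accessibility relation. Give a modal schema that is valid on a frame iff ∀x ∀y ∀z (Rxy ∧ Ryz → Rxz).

This is transitivity; the standard corresponding axiom is 4: □r → □□r.
Suppose □r→□□r is valid. Take Rxy, Ryz and set V(r)={w : Rxw}. Then □r at x, so □□r at x, so □r at y, so r at z, i.e. Rxz.

□r → □□r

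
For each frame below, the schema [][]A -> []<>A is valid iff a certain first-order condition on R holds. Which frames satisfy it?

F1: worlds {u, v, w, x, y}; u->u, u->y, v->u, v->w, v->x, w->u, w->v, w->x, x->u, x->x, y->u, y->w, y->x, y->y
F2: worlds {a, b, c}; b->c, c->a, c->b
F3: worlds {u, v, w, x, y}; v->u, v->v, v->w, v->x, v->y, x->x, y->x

F1

The schema corresponds to a generalized confluence (Geach) condition: forall x forall z (xRz -> exists w (x R^2 w & zRw)).
F1: holds.
F2: fails — cRa but no w with cR²w and aRw.
F3: fails — vRu but no t with vR²t and uRt.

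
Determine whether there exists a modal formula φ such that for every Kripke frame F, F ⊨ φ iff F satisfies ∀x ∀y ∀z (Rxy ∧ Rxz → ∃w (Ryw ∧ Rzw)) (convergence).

Yes, by ◇□p → □◇p

Yes: it is convergence, defined by the .2 schema ◇□p → □◇p.
Suppose ◇□p→□◇p is valid. Take Rxy, Rxz and set V(p)={w : Ryw}. Then □p at y so ◇□p at x, so □◇p at x, so ◇p at z, giving w with Rzw and Ryw.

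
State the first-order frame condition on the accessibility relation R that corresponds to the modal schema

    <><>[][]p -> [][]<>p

forall x forall y forall z ((x R^2 y & x R^2 z) -> exists w (y R^2 w & zRw))

This is a Sahlqvist (Geach-type) schema ◇^2□^2p → □^2◇^1p.
First-order correspondent: forall x forall y forall z ((x R^2 y & x R^2 z) -> exists w (y R^2 w & zRw)).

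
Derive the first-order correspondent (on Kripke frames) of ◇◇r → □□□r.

∀x ∀y ∀z ((xR²y ∧ xR³z) → ∃w (y = w ∧ z = w))

This is a Sahlqvist (Geach-type) schema ◇^2□^0r → □^3◇^0r.
Minimal-valuation argument: fix x; take any y with xR^2y and any z with xR^3z. Set V(r) to the set of worlds R-reachable from y in exactly 0 steps. Then □^0r holds at y, so the antecedent holds at x; validity forces ◇^0r at z, giving a w with zR^0w and yR^0w.
First-order correspondent: ∀x ∀y ∀z ((xR²y ∧ xR³z) → ∃w (y = w ∧ z = w)).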